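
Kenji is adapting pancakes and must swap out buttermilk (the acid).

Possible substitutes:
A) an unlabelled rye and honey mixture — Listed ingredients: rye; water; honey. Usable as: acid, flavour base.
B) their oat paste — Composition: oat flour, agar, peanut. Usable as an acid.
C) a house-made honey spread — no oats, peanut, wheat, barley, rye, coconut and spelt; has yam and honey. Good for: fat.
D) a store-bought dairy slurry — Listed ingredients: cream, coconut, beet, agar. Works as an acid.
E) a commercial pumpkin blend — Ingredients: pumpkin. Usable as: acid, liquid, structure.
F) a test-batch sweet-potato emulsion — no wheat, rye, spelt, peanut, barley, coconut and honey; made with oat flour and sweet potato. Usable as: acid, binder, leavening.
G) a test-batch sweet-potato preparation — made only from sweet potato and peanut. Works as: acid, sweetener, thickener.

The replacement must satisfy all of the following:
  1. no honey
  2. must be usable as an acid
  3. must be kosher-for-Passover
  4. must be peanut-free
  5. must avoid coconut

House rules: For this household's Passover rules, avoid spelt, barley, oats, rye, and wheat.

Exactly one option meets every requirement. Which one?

A: has rye, so not kosher-for-Passover; has honey, so not honey-free — no
B: has oat flour, so not kosher-for-Passover; has peanut, so not peanut-free — no
C: not usable as an acid; has honey, so not honey-free — reject
D: has coconut, so not coconut-free — no
E: works as an acid, no coconut, no peanut — keep
F: has oat flour, so not kosher-for-Passover — no
G: has peanut, so not peanut-free — no

E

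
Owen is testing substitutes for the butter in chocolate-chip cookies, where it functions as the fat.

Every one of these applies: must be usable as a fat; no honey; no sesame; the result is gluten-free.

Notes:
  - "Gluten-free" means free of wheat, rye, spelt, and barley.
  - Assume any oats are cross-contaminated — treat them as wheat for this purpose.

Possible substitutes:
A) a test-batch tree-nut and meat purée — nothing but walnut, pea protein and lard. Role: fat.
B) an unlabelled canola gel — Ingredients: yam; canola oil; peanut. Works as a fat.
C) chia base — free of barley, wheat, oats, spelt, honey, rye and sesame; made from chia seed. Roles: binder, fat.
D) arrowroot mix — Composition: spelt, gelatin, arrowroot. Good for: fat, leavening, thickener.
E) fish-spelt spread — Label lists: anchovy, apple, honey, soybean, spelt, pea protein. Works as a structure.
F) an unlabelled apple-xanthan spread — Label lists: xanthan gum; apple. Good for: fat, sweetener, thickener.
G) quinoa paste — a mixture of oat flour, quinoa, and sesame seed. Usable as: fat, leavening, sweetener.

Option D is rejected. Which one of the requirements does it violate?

gluten-free

usable as a fat: satisfied
gluten-free: has spelt — fails
honey-free: satisfied
sesame-free: satisfied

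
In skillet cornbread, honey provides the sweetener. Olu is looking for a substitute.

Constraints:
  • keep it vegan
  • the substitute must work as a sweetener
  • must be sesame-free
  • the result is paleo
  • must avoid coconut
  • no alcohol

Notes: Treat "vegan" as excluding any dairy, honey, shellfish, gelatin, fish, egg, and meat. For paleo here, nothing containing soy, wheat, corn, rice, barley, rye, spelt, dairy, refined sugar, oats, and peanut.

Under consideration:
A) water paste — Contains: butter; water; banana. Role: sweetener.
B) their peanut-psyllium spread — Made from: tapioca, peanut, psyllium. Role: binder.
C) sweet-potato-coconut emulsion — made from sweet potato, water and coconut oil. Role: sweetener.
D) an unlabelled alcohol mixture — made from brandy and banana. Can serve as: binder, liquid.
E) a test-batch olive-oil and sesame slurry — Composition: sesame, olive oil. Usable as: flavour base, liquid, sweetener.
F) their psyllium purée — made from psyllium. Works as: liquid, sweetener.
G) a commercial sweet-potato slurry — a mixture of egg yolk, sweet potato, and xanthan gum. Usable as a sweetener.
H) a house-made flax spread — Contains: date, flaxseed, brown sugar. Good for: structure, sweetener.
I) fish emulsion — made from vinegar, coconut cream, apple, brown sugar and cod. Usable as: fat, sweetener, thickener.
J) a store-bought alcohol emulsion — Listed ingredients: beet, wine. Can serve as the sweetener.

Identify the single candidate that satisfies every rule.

A: has butter, so not vegan; has butter, so not paleo — reject
B: not usable as a sweetener; has peanut, so not paleo — no
C: has coconut oil, so not coconut-free — no
D: not usable as a sweetener; has brandy, so not alcohol-free — out
E: has sesame, so not sesame-free — out
F: every rule checks out — keep
G: has egg yolk, so not vegan — no
H: has brown sugar, so not paleo — reject
I: has cod, so not vegan; has brown sugar, so not paleo (and 1 more) — no
J: has wine, so not alcohol-free — no

F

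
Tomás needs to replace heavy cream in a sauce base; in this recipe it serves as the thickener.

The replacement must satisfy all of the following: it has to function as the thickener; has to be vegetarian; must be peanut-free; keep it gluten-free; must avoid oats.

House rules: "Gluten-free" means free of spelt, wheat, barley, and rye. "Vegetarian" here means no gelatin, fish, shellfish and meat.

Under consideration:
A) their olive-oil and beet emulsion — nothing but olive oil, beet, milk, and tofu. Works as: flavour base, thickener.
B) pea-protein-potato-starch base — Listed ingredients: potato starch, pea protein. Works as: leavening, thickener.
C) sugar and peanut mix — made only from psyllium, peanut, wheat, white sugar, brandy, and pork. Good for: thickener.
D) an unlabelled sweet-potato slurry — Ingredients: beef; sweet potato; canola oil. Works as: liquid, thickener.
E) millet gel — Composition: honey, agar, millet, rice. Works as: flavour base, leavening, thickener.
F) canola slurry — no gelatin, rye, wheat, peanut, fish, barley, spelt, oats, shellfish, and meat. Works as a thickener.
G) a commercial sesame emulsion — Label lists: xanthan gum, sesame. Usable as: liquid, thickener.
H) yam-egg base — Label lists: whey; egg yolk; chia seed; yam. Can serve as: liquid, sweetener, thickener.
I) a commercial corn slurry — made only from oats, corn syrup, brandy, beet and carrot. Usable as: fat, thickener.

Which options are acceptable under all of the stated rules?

A: no oats, no peanut — OK
B: no oats, vegetarian — OK
C: has wheat, so not gluten-free; has pork, so not vegetarian (and 1 more) — out
D: has beef, so not vegetarian — reject
E: vegetarian, gluten-free — valid
F: nothing on the exclusion list — valid
G: all constraints satisfied — OK
H: works as a thickener, no oats, vegetarian — keep
I: has oats, so not oat-free — out

A, B, E, F, G, H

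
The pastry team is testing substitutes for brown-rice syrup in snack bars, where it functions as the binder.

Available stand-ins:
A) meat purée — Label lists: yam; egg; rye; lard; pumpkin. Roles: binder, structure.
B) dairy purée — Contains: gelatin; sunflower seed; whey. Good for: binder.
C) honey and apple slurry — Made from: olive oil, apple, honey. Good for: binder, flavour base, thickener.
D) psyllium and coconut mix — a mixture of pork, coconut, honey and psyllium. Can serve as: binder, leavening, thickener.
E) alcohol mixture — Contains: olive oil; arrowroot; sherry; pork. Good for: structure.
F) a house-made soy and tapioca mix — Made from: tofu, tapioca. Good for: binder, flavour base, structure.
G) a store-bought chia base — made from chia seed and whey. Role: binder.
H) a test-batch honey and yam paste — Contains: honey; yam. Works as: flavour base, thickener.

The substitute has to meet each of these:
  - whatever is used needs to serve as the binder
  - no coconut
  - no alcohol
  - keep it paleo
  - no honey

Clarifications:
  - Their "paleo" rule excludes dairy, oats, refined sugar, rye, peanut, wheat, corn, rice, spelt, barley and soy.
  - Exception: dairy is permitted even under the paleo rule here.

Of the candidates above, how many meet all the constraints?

A: has rye, so not paleo — no
B: dairy is permitted under the paleo carve-out; nothing else excluded — OK
C: has honey, so not honey-free — no
D: has honey, so not honey-free; has coconut, so not coconut-free — no
E: not usable as a binder; has sherry, so not alcohol-free — reject
F: has tofu, so not paleo — no
G: dairy is permitted under the paleo carve-out; nothing else excluded — valid
H: not usable as a binder; has honey, so not honey-free — out

2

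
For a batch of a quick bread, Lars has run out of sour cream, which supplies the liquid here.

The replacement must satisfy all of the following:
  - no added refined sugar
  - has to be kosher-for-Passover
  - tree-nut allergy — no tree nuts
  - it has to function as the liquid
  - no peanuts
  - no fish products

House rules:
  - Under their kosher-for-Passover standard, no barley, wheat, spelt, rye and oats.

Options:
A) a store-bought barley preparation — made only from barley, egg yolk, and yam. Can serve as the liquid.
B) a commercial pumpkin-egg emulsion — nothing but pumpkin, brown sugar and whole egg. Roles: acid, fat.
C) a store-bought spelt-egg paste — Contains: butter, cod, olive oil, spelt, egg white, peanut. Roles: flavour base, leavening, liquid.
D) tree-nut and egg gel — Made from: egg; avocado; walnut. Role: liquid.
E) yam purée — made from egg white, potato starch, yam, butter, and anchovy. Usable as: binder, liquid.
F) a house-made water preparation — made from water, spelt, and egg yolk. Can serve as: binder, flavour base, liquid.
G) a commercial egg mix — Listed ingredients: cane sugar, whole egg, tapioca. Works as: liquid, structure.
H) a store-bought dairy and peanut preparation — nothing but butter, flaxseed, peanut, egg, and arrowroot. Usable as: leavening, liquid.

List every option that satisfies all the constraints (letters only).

A: has barley, so not kosher-for-Passover — out
B: not usable as a liquid; has brown sugar, so not no-added-sugar — out
C: has spelt, so not kosher-for-Passover; has peanut, so not peanut-free (and 1 more) — no
D: has walnut, so not tree-nut-free — reject
E: has anchovy, so not fish-free — reject
F: has spelt, so not kosher-for-Passover — out
G: has cane sugar, so not no-added-sugar — no
H: has peanut, so not peanut-free — out

none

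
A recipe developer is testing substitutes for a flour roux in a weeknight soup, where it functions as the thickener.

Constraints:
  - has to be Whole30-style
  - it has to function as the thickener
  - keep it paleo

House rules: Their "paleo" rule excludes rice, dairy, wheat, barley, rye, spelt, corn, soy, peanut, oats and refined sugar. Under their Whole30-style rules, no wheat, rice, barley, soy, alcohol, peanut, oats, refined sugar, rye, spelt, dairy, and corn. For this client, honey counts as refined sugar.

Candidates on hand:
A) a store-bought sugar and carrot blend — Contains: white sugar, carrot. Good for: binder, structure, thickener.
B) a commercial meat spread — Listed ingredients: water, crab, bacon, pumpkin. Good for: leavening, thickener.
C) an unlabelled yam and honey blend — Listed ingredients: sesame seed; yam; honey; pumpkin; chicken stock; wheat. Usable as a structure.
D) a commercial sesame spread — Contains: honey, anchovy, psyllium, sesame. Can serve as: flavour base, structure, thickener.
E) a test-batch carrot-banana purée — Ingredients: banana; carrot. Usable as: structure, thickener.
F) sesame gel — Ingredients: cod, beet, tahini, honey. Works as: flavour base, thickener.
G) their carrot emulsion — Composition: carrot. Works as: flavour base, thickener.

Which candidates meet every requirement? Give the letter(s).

A: has white sugar, so not paleo; has white sugar, so not Whole30-style — reject
B: works as a thickener, Whole30-style, paleo — keep
C: not usable as a thickener; has honey, so not paleo (and 1 more) — reject
D: has honey, so not paleo; has honey, so not Whole30-style — out
E: nothing on the exclusion list — OK
F: has honey, so not paleo; has honey, so not Whole30-style — reject
G: only carrot; none excluded — valid

B, E, G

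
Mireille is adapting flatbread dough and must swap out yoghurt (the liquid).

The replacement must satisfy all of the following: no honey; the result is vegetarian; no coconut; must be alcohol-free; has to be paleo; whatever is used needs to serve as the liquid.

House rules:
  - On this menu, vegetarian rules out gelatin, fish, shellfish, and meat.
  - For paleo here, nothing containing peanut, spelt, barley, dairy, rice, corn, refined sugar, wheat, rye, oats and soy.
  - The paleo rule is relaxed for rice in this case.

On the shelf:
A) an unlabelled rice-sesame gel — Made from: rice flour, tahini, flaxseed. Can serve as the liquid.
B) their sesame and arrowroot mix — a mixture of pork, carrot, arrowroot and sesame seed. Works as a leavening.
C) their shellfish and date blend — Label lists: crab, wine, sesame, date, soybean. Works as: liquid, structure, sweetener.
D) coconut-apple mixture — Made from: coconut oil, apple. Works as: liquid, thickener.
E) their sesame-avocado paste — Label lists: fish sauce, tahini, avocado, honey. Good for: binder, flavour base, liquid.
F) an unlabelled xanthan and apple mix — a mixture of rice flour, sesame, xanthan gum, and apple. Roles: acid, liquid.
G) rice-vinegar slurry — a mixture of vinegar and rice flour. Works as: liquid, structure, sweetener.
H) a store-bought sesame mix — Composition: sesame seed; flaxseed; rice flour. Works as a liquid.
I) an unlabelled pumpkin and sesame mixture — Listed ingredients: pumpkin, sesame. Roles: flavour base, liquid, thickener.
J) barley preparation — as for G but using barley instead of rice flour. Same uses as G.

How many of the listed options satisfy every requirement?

A: rice is permitted under the paleo carve-out; nothing else excluded — keep
B: not usable as a liquid; has pork, so not vegetarian — no
C: has crab, so not vegetarian; has soybean, so not paleo (and 1 more) — no
D: has coconut oil, so not coconut-free — out
E: has fish sauce, so not vegetarian; has honey, so not honey-free — reject
F: rice is permitted under the paleo carve-out; nothing else excluded — OK
G: rice is permitted under the paleo carve-out; nothing else excluded — OK
H: rice is permitted under the paleo carve-out; nothing else excluded — valid
I: no coconut, no honey — valid
J: has barley, so not paleo — out

5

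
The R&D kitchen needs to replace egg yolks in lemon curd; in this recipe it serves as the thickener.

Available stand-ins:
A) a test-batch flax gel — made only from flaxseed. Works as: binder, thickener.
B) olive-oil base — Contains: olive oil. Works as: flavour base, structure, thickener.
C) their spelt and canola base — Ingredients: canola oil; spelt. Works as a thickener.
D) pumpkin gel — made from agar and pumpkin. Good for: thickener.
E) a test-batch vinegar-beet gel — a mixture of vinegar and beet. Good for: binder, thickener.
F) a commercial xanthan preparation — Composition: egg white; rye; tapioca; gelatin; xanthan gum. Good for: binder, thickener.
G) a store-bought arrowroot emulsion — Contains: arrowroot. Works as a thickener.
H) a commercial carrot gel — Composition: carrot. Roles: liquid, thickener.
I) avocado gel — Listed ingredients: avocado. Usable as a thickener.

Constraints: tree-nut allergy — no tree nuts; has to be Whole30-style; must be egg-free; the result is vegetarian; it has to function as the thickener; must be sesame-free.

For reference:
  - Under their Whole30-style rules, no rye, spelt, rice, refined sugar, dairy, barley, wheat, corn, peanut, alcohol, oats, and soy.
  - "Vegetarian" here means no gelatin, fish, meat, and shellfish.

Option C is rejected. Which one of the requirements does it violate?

Whole30-style

usable as a thickener: satisfied
Whole30-style: has spelt — fails
vegetarian: satisfied
tree-nut-free: satisfied
egg-free: satisfied
sesame-free: satisfied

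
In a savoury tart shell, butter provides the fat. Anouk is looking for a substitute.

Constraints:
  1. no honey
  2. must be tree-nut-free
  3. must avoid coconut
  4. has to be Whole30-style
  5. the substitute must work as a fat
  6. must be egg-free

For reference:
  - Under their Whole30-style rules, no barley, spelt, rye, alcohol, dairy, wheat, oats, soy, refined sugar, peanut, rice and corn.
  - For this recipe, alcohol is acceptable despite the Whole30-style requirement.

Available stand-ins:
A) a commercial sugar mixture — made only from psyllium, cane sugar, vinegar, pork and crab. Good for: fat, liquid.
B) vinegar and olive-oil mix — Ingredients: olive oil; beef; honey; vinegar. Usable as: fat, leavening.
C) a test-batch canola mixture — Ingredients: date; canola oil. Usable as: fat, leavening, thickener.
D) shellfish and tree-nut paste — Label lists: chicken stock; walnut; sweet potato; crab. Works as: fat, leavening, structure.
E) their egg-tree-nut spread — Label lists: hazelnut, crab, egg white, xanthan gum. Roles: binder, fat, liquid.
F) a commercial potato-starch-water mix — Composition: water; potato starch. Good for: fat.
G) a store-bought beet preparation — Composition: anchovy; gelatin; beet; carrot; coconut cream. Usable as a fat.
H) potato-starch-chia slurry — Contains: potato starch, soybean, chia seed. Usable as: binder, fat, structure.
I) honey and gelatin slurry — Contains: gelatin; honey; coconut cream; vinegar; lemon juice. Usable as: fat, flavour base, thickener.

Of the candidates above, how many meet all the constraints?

2

A: has cane sugar, so not Whole30-style — no
B: has honey, so not honey-free — no
C: no coconut, no honey — OK
D: has walnut, so not tree-nut-free — no
E: has hazelnut, so not tree-nut-free; has egg white, so not egg-free — reject
F: no honey, no coconut — OK
G: has coconut cream, so not coconut-free — out
H: has soybean, so not Whole30-style — no
I: has honey, so not honey-free; has coconut cream, so not coconut-free — out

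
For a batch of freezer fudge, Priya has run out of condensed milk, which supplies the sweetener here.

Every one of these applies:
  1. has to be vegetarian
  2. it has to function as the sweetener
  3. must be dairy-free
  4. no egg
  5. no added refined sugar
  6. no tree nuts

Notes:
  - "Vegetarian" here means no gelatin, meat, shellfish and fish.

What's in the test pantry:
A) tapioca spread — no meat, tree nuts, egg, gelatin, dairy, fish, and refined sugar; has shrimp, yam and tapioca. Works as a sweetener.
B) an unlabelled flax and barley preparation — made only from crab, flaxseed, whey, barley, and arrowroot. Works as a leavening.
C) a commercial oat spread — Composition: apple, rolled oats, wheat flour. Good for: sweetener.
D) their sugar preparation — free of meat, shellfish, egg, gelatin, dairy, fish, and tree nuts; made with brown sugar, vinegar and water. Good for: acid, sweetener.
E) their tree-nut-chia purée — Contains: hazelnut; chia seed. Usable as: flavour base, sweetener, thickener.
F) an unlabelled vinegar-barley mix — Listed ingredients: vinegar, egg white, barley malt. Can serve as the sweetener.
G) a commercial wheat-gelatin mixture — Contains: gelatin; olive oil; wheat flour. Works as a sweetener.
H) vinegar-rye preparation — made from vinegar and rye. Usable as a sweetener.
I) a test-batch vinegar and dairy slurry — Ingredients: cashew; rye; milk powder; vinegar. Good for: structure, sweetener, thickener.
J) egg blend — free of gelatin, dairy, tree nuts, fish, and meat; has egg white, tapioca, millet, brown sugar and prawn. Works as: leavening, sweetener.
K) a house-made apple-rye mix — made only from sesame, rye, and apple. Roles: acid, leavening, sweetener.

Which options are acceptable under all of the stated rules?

C, H, K

A: has shrimp, so not vegetarian — no
B: not usable as a sweetener; has crab, so not vegetarian (and 1 more) — no
C: works as a sweetener, no dairy, no refined sugar — valid
D: has brown sugar, so not no-added-sugar — out
E: has hazelnut, so not tree-nut-free — no
F: has egg white, so not egg-free — reject
G: has gelatin, so not vegetarian — reject
H: works as a sweetener, no tree nuts, no dairy — keep
I: has milk powder, so not dairy-free; has cashew, so not tree-nut-free — reject
J: has prawn, so not vegetarian; has brown sugar, so not no-added-sugar (and 1 more) — no
K: no tree nuts, no refined sugar — valid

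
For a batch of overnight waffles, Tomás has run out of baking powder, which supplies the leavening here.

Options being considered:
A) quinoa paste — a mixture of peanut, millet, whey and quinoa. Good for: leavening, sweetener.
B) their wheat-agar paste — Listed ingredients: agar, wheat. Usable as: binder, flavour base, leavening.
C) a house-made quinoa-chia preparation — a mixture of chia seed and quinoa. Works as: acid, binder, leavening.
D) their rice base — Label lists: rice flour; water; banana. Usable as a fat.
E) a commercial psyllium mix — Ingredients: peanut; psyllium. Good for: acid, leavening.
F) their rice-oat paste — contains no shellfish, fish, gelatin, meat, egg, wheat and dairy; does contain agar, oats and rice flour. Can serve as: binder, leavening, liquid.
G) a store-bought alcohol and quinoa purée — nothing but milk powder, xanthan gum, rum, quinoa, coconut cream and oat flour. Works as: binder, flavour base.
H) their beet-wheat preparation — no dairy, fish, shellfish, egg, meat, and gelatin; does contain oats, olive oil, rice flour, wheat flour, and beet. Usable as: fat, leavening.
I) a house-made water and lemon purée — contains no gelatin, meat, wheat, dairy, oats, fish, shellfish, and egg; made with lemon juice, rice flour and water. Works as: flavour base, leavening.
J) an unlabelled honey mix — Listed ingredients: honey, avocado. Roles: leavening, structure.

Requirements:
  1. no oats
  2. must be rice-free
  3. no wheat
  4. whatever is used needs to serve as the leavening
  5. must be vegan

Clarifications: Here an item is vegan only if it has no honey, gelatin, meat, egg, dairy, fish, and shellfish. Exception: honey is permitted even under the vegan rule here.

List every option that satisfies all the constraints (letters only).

C, E, J

A: has whey, so not vegan — no
B: has wheat, so not wheat-free — no
C: only quinoa and chia seed; none excluded — OK
D: not usable as a leavening; has rice flour, so not rice-free — out
E: works as a leavening, vegan, no oats — valid
F: has rice flour, so not rice-free; has oats, so not oat-free — no
G: not usable as a leavening; has milk powder, so not vegan (and 1 more) — no
H: has wheat flour, so not wheat-free; has rice flour, so not rice-free (and 1 more) — no
I: has rice flour, so not rice-free — no
J: honey is permitted under the vegan carve-out; nothing else excluded — valid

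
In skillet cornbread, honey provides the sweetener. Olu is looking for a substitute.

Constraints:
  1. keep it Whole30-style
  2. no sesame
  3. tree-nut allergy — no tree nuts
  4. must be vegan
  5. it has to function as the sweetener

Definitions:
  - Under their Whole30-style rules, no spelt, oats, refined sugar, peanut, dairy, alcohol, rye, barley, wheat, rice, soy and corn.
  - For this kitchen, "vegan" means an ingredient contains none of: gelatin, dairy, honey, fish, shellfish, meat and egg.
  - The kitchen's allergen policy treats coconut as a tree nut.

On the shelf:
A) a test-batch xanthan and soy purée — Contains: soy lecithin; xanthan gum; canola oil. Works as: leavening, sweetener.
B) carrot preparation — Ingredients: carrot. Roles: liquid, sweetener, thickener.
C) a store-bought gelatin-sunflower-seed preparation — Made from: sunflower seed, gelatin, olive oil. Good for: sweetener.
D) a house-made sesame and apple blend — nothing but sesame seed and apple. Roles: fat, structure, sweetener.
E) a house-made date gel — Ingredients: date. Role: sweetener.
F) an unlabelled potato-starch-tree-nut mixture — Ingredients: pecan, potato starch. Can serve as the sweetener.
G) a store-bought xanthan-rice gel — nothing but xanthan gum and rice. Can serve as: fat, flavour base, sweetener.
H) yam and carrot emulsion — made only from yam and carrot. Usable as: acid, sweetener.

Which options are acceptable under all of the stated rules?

B, E, H

A: has soy lecithin, so not Whole30-style — no
B: every rule checks out — valid
C: has gelatin, so not vegan — out
D: has sesame seed, so not sesame-free — out
E: only date; none excluded — keep
F: has pecan, so not tree-nut-free — no
G: has rice, so not Whole30-style — reject
H: every rule checks out — keep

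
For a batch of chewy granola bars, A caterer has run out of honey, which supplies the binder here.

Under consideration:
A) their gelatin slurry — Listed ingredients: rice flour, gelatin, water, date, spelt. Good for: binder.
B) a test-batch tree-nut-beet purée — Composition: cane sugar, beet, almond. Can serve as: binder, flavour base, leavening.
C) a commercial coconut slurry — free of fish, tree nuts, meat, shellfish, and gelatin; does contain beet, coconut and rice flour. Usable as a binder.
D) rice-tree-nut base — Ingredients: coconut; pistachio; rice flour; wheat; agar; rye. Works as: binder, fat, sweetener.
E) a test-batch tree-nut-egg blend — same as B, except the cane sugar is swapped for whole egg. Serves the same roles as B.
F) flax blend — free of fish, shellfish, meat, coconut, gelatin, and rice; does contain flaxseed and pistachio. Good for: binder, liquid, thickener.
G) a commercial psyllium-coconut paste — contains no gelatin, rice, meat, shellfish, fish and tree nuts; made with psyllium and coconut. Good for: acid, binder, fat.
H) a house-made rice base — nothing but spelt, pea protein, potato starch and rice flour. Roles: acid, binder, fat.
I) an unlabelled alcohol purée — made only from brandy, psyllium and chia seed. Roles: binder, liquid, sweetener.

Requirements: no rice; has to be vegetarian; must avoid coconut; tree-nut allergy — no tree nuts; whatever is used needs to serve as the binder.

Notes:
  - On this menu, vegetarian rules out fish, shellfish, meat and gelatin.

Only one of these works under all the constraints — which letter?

I

A: has gelatin, so not vegetarian; has rice flour, so not rice-free — no
B: has almond, so not tree-nut-free — out
C: has coconut, so not coconut-free; has rice flour, so not rice-free — no
D: has pistachio, so not tree-nut-free; has coconut, so not coconut-free (and 1 more) — reject
E: has almond, so not tree-nut-free — no
F: has pistachio, so not tree-nut-free — no
G: has coconut, so not coconut-free — reject
H: has rice flour, so not rice-free — out
I: only brandy, chia seed and psyllium; none excluded — valid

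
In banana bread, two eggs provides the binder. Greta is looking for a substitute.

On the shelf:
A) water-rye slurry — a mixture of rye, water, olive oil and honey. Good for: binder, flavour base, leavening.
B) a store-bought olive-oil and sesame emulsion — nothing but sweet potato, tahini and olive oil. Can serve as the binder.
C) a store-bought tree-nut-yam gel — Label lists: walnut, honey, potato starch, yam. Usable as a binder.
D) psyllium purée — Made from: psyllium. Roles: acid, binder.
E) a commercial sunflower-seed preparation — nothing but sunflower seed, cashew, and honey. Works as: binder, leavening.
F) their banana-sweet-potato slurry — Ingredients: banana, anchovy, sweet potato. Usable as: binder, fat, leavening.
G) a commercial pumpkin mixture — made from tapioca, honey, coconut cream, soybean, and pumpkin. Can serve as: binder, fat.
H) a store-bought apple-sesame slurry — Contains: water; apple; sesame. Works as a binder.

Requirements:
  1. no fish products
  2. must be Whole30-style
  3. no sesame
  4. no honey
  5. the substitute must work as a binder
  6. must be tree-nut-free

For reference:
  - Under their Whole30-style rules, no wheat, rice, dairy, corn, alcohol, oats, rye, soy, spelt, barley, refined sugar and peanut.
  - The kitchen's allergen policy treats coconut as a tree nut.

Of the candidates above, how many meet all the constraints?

1

A: has rye, so not Whole30-style; has honey, so not honey-free — reject
B: has tahini, so not sesame-free — reject
C: has honey, so not honey-free; has walnut, so not tree-nut-free — out
D: tree-nut-free, Whole30-style — keep
E: has honey, so not honey-free; has cashew, so not tree-nut-free — reject
F: has anchovy, so not fish-free — out
G: has soybean, so not Whole30-style; has honey, so not honey-free (and 1 more) — out
H: has sesame, so not sesame-free — reject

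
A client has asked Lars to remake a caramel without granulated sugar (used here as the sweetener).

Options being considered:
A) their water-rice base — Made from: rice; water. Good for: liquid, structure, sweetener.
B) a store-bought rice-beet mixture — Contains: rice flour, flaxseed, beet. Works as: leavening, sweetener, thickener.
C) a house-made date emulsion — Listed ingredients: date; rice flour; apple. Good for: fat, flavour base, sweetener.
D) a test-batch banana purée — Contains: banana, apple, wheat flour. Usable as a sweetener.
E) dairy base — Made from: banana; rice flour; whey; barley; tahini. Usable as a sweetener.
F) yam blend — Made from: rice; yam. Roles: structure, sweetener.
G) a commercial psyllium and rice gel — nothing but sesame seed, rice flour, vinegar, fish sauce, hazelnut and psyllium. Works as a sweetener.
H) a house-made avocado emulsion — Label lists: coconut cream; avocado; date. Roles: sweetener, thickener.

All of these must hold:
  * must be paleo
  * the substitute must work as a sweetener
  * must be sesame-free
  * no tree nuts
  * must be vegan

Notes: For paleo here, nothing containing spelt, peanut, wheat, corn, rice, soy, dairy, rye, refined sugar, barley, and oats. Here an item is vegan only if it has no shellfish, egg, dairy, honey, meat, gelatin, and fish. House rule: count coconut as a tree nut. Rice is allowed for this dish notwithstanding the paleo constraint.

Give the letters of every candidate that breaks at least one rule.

A: rice is permitted under the paleo carve-out; nothing else excluded — valid
B: rice is permitted under the paleo carve-out; nothing else excluded — keep
C: rice is permitted under the paleo carve-out; nothing else excluded — OK
D: has wheat flour, so not paleo — reject
E: has barley, so not paleo; has whey, so not vegan (and 1 more) — reject
F: rice is permitted under the paleo carve-out; nothing else excluded — keep
G: has fish sauce, so not vegan; has sesame seed, so not sesame-free (and 1 more) — reject
H: has coconut cream, so not tree-nut-free — out

D, E, G, H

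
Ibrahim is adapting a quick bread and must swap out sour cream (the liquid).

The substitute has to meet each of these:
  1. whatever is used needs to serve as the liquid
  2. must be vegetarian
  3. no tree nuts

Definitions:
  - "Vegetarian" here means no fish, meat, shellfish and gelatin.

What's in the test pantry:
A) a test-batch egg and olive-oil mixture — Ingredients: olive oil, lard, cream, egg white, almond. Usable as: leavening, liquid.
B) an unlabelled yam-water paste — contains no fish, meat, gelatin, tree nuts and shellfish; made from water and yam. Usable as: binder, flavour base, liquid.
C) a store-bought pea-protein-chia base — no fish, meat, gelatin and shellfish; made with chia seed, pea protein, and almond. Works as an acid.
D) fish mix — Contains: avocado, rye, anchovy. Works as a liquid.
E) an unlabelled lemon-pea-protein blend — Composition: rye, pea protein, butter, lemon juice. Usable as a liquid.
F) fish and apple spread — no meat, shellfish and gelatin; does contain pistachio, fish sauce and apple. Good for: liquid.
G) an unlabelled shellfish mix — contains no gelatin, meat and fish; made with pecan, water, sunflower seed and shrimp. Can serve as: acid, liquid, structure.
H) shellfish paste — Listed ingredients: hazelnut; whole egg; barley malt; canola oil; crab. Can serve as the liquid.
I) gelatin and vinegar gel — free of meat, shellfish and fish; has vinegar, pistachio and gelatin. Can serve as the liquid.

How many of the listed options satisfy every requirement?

2

A: has lard, so not vegetarian; has almond, so not tree-nut-free — no
B: works as a liquid, vegetarian, no tree nuts — valid
C: not usable as a liquid; has almond, so not tree-nut-free — reject
D: has anchovy, so not vegetarian — out
E: every rule checks out — valid
F: has fish sauce, so not vegetarian; has pistachio, so not tree-nut-free — out
G: has shrimp, so not vegetarian; has pecan, so not tree-nut-free — reject
H: has crab, so not vegetarian; has hazelnut, so not tree-nut-free — out
I: has gelatin, so not vegetarian; has pistachio, so not tree-nut-free — out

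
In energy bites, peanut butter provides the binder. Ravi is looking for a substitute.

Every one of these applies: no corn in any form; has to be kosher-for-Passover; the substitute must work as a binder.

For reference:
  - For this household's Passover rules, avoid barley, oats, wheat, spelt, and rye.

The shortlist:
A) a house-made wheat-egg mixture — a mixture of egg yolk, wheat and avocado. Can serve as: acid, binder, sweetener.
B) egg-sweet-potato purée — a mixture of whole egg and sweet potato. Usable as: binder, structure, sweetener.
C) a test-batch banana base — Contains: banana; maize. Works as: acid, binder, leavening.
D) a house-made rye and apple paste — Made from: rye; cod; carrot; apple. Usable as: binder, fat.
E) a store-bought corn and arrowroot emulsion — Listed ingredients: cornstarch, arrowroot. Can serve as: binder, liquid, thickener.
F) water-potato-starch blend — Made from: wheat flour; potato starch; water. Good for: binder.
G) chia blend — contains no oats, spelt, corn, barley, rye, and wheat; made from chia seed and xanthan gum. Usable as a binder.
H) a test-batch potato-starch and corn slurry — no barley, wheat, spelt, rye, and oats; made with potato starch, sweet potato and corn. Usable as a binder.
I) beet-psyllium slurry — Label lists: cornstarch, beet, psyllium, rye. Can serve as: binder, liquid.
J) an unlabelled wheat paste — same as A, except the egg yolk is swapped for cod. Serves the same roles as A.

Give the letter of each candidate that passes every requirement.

B, G

A: has wheat, so not kosher-for-Passover — out
B: only whole egg and sweet potato; none excluded — valid
C: has maize, so not corn-free — out
D: has rye, so not kosher-for-Passover — no
E: has cornstarch, so not corn-free — no
F: has wheat flour, so not kosher-for-Passover — no
G: every rule checks out — OK
H: has corn, so not corn-free — reject
I: has rye, so not kosher-for-Passover; has cornstarch, so not corn-free — out
J: has wheat, so not kosher-for-Passover — out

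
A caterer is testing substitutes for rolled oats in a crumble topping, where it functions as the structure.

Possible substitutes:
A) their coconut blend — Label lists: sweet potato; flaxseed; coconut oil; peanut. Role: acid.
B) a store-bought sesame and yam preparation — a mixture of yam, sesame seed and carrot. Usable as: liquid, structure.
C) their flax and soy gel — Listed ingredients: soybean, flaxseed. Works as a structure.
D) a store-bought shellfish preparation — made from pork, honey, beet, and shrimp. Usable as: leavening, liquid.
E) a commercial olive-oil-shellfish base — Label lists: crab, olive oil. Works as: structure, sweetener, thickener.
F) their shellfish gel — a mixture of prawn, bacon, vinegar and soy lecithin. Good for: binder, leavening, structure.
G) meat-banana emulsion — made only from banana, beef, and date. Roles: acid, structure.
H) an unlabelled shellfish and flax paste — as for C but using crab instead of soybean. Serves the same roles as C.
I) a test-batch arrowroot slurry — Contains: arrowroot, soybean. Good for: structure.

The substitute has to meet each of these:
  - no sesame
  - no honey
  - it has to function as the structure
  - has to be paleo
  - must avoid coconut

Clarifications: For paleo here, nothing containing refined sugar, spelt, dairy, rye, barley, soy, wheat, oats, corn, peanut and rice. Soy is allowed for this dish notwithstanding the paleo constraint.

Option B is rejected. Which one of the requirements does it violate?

usable as a structure: satisfied
paleo: satisfied
sesame-free: has sesame seed — fails
honey-free: satisfied
coconut-free: satisfied

sesame-free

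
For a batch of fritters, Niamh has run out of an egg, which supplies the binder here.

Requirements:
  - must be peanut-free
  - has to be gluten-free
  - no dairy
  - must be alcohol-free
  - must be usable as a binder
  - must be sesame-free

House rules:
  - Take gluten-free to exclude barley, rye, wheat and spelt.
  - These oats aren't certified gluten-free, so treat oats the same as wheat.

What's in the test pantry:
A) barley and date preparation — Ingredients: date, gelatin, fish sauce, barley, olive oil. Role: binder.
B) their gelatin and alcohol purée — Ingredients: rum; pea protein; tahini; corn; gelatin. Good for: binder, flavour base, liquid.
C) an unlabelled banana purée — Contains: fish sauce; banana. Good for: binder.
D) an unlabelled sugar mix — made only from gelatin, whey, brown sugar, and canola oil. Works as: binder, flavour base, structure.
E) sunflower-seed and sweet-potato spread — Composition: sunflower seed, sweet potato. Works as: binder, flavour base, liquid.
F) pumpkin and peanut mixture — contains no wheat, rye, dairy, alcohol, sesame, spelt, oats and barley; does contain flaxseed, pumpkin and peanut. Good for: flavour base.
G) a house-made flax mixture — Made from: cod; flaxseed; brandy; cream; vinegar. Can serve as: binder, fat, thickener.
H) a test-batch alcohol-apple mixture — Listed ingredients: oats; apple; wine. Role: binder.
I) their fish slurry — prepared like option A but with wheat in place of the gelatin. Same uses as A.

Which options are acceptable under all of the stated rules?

A: has barley, so not gluten-free — no
B: has tahini, so not sesame-free; has rum, so not alcohol-free — reject
C: only fish sauce and banana; none excluded — OK
D: has whey, so not dairy-free — out
E: only sweet potato and sunflower seed; none excluded — keep
F: not usable as a binder; has peanut, so not peanut-free — reject
G: has cream, so not dairy-free; has brandy, so not alcohol-free — no
H: has oats, so not gluten-free; has wine, so not alcohol-free — reject
I: has barley, so not gluten-free — out

C, E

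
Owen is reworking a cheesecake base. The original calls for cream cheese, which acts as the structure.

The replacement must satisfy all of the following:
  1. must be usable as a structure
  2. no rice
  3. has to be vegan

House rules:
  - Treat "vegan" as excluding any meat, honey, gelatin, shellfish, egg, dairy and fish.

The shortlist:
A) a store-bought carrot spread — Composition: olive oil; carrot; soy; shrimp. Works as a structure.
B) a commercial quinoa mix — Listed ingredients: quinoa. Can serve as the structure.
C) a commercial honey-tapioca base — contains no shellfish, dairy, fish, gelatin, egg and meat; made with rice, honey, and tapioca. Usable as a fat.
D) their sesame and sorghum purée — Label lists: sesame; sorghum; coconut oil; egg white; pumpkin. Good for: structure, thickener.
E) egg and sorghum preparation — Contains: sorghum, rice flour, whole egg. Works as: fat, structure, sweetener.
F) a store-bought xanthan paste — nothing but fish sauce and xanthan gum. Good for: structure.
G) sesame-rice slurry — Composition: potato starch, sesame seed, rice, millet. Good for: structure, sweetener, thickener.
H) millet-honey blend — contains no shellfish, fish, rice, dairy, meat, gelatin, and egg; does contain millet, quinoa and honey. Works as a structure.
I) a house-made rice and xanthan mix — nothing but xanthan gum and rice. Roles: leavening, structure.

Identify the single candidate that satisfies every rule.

B

A: has shrimp, so not vegan — no
B: no rice, vegan — valid
C: not usable as a structure; has honey, so not vegan (and 1 more) — reject
D: has egg white, so not vegan — reject
E: has whole egg, so not vegan; has rice flour, so not rice-free — out
F: has fish sauce, so not vegan — no
G: has rice, so not rice-free — no
H: has honey, so not vegan — reject
I: has rice, so not rice-free — out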